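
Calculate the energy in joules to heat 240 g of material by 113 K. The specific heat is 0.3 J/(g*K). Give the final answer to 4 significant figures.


Q = m * cp * dT
Q = 240 * 0.3 * 113
Q = 8136 J


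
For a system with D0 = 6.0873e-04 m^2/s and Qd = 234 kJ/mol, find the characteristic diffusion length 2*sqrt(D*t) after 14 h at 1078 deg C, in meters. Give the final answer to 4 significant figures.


Step 1: D = D0 * exp(-Qd/(R*T))
T = 1351.15 K
D = 6.0873e-04 * exp(-234e3 / (8.314 * 1351.15)) = 5.46764e-13 m^2/s
Step 2: L = 2*sqrt(D*t)
t = 14 h = 50400 s
L = 2*sqrt(5.46764e-13 * 50400) = 3.32e-04 m


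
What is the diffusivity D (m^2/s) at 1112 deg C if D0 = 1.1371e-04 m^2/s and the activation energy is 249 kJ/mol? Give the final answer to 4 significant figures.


D = D0 * exp(-Qd / (R*T))
T = 1385.15 K
D = 1.1371e-04 * exp(-249e3 / (8.314 * 1385.15))
D = 4.63e-14 m^2/s


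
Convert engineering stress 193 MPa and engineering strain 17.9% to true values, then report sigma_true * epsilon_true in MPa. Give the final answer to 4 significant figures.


sigma_true = sigma_eng * (1 + epsilon_eng)
sigma_true = 193 * (1 + 0.179) = 227.547 MPa
epsilon_true = ln(1 + epsilon_eng)
epsilon_true = ln(1 + 0.179) = 0.164667
sigma_true * epsilon_true = 227.547 * 0.164667 = 37.47 MPa


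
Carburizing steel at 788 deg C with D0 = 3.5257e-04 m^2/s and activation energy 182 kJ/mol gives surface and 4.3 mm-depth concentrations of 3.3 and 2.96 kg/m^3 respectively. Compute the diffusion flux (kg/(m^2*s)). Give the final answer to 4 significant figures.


Step 1: D = D0 * exp(-Qd/(R*T))
T = 788 + 273.15 = 1061.15 K
D = 3.5257e-04 * exp(-182e3 / (8.314 * 1061.15)) = 3.87304e-13 m^2/s
Step 2: J = D * (C1 - C2) / dx
J = 3.87304e-13 * (3.3 - 2.96) / 4.3e-03
J = 3.062e-11 kg/(m^2*s)


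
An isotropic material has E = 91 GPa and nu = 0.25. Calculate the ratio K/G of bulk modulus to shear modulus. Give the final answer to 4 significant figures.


G = E / (2*(1+nu))
G = 91 / (2*(1+0.25)) = 36.4 GPa
K = E / (3*(1-2*nu))
K = 91 / (3*(1-2*0.25)) = 60.6667 GPa
K/G = 60.6667 / 36.4 = 1.667


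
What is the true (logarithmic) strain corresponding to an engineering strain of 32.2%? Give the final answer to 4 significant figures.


epsilon_true = ln(1 + epsilon_eng)
epsilon_true = ln(1 + 0.322)
epsilon_true = 0.2791


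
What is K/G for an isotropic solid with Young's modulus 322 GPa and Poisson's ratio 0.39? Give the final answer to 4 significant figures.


G = E / (2*(1+nu))
G = 322 / (2*(1+0.39)) = 115.827 GPa
K = E / (3*(1-2*nu))
K = 322 / (3*(1-2*0.39)) = 487.879 GPa
K/G = 487.879 / 115.827 = 4.212


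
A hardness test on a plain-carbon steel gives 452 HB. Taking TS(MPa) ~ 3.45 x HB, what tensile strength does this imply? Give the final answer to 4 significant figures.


TS (MPa) = 3.45 * HB
TS = 3.45 * 452
TS = 1559 MPa


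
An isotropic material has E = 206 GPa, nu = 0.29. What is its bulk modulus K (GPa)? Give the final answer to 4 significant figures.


K = E / (3*(1-2*nu))
K = 206 / (3*(1-2*0.29))
K = 163.5 GPa


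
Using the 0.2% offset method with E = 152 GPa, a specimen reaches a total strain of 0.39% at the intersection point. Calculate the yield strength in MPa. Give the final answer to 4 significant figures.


Offset strain = 0.002
Elastic strain at yield = total_strain - offset = 3.9e-03 - 0.002 = 1.9e-03
sigma_y = E * elastic_strain = 152000 * 1.9e-03
sigma_y = 288.8 MPa


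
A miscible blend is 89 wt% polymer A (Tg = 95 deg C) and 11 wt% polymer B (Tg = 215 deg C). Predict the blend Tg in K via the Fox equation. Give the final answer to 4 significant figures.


1/Tg = w1/Tg1 + w2/Tg2 (in Kelvin)
Tg1 = 368.15 K, Tg2 = 488.15 K
1/Tg = 0.89/368.15 + 0.11/488.15
Tg = 378.4 K


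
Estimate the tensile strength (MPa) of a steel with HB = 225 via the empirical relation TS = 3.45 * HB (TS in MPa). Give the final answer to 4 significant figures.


TS (MPa) = 3.45 * HB
TS = 3.45 * 225
TS = 776.3 MPa


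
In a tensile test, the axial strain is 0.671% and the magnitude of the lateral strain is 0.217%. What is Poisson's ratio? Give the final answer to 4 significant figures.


nu = -epsilon_lat / epsilon_axial
Lateral strain is contraction (negative), so using magnitudes:
nu = 0.217 / 0.671
nu = 0.3234


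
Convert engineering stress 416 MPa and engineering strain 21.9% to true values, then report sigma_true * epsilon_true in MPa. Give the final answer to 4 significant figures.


sigma_true = sigma_eng * (1 + epsilon_eng)
sigma_true = 416 * (1 + 0.219) = 507.104 MPa
epsilon_true = ln(1 + epsilon_eng)
epsilon_true = ln(1 + 0.219) = 0.198031
sigma_true * epsilon_true = 507.104 * 0.198031 = 100.4 MPa


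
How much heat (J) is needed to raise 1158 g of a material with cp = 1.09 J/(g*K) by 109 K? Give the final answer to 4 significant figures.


Q = m * cp * dT
Q = 1158 * 1.09 * 109
Q = 137600 J


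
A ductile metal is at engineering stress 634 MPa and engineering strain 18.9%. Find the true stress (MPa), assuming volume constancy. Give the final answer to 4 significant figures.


sigma_true = sigma_eng * (1 + epsilon_eng)
sigma_true = 634 * (1 + 0.189)
sigma_true = 753.8 MPa


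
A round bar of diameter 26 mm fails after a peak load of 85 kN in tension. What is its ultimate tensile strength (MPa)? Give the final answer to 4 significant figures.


A0 = pi*(d/2)^2 = pi*(26/2)^2 = 530.929 mm^2
UTS = F_max / A0 = 85*1000 / 530.929
UTS = 160.1 MPa


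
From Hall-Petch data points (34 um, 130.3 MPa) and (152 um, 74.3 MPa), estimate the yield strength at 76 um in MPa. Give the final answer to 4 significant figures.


sigma_y = sigma0 + k / sqrt(d)
1/sqrt(d1) = 1/sqrt(3.4e-05) = 171.499;  1/sqrt(d2) = 81.1107
k = (sigma1 - sigma2) / (1/sqrt(d1) - 1/sqrt(d2)) = (130.3 - 74.3) / (171.499 - 81.1107) = 0.619552 MPa*m^0.5
sigma0 = sigma1 - k/sqrt(d1) = 130.3 - 0.619552*171.499 = 24.0477 MPa
sigma_y(d3) = 24.0477 + 0.619552 / sqrt(7.6e-05) = 95.12 MPa


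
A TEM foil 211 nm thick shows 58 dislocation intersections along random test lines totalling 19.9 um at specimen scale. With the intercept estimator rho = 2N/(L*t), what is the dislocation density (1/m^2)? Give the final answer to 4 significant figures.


rho = 2N / (L * t)
L = 19.9 um = 1.99e-05 m, t = 211 nm = 2.11e-07 m
rho = 2 * 58 / (1.99e-05 * 2.11e-07)
rho = 2.763e+13 1/m^2


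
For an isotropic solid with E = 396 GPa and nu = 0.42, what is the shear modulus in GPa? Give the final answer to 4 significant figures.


G = E / (2*(1+nu))
G = 396 / (2*(1+0.42))
G = 139.4 GPa


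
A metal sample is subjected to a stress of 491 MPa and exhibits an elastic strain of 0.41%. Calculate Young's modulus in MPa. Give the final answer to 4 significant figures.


E = sigma / epsilon
epsilon = 0.41% = 4.1e-03
E = 491 / 4.1e-03
E = 119800 MPa


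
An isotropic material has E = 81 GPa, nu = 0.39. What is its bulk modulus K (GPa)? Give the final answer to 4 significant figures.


K = E / (3*(1-2*nu))
K = 81 / (3*(1-2*0.39))
K = 122.7 GPa


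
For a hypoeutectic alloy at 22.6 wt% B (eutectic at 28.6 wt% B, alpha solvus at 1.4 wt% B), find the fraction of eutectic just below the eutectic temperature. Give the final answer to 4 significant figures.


f_primary = (C_e - C0) / (C_e - C_alpha_max)
f_primary = (28.6 - 22.6) / (28.6 - 1.4)
f_primary = 0.220588
f_eutectic = 1 - 0.220588 = 0.7794


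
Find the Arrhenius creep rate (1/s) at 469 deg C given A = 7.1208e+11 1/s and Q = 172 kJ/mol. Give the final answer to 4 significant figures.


rate = A * exp(-Q / (R*T))
T = 469 + 273.15 = 742.15 K
rate = 7.1208e+11 * exp(-172e3 / (8.314 * 742.15))
rate = 0.5575 1/s


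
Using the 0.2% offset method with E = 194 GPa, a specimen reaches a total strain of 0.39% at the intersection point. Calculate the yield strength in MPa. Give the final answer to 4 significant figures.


Offset strain = 0.002
Elastic strain at yield = total_strain - offset = 3.9e-03 - 0.002 = 1.9e-03
sigma_y = E * elastic_strain = 194000 * 1.9e-03
sigma_y = 368.6 MPa


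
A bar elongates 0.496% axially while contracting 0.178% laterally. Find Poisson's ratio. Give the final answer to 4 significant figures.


nu = -epsilon_lat / epsilon_axial
Lateral strain is contraction (negative), so using magnitudes:
nu = 0.178 / 0.496
nu = 0.3589


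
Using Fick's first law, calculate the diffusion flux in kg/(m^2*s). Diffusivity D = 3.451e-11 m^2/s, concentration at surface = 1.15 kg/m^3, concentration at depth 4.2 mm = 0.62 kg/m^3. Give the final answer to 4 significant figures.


J = -D * (dC/dx) = D * (C1 - C2) / dx
J = 3.451e-11 * (1.15 - 0.62) / 4.2e-03
J = 4.355e-09 kg/(m^2*s)


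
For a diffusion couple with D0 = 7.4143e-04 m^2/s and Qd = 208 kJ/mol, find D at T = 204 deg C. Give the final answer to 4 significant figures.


D = D0 * exp(-Qd / (R*T))
T = 477.15 K
D = 7.4143e-04 * exp(-208e3 / (8.314 * 477.15))
D = 1.256e-26 m^2/s


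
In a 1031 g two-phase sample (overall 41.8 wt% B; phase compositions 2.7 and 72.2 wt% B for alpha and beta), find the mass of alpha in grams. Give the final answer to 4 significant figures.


f_alpha = (C_beta - C0) / (C_beta - C_alpha)
f_alpha = (72.2 - 41.8) / (72.2 - 2.7) = 0.43741
m_alpha = f_alpha * m_total = 0.43741 * 1031 = 451 g


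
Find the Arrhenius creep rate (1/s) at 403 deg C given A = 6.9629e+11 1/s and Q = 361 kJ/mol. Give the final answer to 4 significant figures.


rate = A * exp(-Q / (R*T))
T = 403 + 273.15 = 676.15 K
rate = 6.9629e+11 * exp(-361e3 / (8.314 * 676.15))
rate = 8.983e-17 1/s


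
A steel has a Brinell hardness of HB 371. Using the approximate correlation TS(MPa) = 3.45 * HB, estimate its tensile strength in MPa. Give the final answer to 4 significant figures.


TS (MPa) = 3.45 * HB
TS = 3.45 * 371
TS = 1280 MPa


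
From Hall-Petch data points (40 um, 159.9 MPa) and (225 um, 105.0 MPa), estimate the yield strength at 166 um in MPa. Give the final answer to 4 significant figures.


sigma_y = sigma0 + k / sqrt(d)
1/sqrt(d1) = 1/sqrt(4e-05) = 158.114;  1/sqrt(d2) = 66.6667
k = (sigma1 - sigma2) / (1/sqrt(d1) - 1/sqrt(d2)) = (159.9 - 105.0) / (158.114 - 66.6667) = 0.600346 MPa*m^0.5
sigma0 = sigma1 - k/sqrt(d1) = 159.9 - 0.600346*158.114 = 64.9769 MPa
sigma_y(d3) = 64.9769 + 0.600346 / sqrt(1.66e-04) = 111.6 MPa


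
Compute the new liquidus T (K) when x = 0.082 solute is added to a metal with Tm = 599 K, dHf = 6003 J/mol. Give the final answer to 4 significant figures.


dT = R*Tm^2*x / dHf
dT = 8.314 * 599^2 * 0.082 / 6003
dT = 40.7483 K
T_new = 599 - 40.7483 = 558.3 K


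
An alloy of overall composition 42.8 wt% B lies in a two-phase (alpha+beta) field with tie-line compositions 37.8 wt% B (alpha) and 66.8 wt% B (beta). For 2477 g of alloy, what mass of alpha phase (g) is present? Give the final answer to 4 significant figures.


f_alpha = (C_beta - C0) / (C_beta - C_alpha)
f_alpha = (66.8 - 42.8) / (66.8 - 37.8) = 0.827586
m_alpha = f_alpha * m_total = 0.827586 * 2477 = 2050 g


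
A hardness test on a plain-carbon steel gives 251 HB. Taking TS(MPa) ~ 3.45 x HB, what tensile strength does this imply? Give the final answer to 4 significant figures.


TS (MPa) = 3.45 * HB
TS = 3.45 * 251
TS = 866 MPa


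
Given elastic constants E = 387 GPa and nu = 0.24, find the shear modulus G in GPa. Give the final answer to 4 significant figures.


G = E / (2*(1+nu))
G = 387 / (2*(1+0.24))
G = 156 GPa


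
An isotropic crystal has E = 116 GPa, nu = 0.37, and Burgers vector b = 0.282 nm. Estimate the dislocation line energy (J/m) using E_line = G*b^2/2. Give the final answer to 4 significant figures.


Step 1: G = E / (2*(1+nu))
G = 116 / (2*(1+0.37)) = 42.3358 GPa = 4.23358e+10 Pa
Step 2: E_line = G*b^2/2
b = 0.282 nm = 2.82e-10 m
E_line = 0.5 * 4.23358e+10 * (2.82e-10)^2 = 1.683e-09 J/m


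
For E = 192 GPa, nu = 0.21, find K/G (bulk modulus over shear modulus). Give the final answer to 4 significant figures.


G = E / (2*(1+nu))
G = 192 / (2*(1+0.21)) = 79.3388 GPa
K = E / (3*(1-2*nu))
K = 192 / (3*(1-2*0.21)) = 110.345 GPa
K/G = 110.345 / 79.3388 = 1.391


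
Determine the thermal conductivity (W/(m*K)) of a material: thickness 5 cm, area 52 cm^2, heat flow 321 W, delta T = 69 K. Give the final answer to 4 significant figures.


k = Q*L / (A*dT)
L = 0.05 m, A = 5.2e-03 m^2
k = 321 * 0.05 / (5.2e-03 * 69)
k = 44.73 W/(m*K)


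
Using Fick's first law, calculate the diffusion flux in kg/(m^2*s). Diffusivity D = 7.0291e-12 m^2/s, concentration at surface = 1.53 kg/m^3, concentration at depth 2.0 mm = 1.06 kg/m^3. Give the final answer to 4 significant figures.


J = -D * (dC/dx) = D * (C1 - C2) / dx
J = 7.0291e-12 * (1.53 - 1.06) / 2e-03
J = 1.652e-09 kg/(m^2*s)


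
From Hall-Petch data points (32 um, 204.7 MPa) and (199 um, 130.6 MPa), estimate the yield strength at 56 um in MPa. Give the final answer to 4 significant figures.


sigma_y = sigma0 + k / sqrt(d)
1/sqrt(d1) = 1/sqrt(3.2e-05) = 176.777;  1/sqrt(d2) = 70.8881
k = (sigma1 - sigma2) / (1/sqrt(d1) - 1/sqrt(d2)) = (204.7 - 130.6) / (176.777 - 70.8881) = 0.699792 MPa*m^0.5
sigma0 = sigma1 - k/sqrt(d1) = 204.7 - 0.699792*176.777 = 80.993 MPa
sigma_y(d3) = 80.993 + 0.699792 / sqrt(5.6e-05) = 174.5 MPa


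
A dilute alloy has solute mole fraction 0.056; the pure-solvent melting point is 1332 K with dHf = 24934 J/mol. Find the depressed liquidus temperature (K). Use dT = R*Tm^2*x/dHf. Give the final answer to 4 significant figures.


dT = R*Tm^2*x / dHf
dT = 8.314 * 1332^2 * 0.056 / 24934
dT = 33.1295 K
T_new = 1332 - 33.1295 = 1299 K


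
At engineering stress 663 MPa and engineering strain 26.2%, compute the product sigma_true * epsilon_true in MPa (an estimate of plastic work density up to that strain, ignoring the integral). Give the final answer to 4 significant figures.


sigma_true = sigma_eng * (1 + epsilon_eng)
sigma_true = 663 * (1 + 0.262) = 836.706 MPa
epsilon_true = ln(1 + epsilon_eng)
epsilon_true = ln(1 + 0.262) = 0.232698
sigma_true * epsilon_true = 836.706 * 0.232698 = 194.7 MPa


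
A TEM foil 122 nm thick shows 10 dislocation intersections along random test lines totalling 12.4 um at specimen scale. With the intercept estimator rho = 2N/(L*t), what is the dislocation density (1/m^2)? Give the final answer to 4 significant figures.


rho = 2N / (L * t)
L = 12.4 um = 1.24e-05 m, t = 122 nm = 1.22e-07 m
rho = 2 * 10 / (1.24e-05 * 1.22e-07)
rho = 1.322e+13 1/m^2


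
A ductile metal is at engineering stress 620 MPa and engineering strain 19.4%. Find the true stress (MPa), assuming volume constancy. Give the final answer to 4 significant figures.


sigma_true = sigma_eng * (1 + epsilon_eng)
sigma_true = 620 * (1 + 0.194)
sigma_true = 740.3 MPa


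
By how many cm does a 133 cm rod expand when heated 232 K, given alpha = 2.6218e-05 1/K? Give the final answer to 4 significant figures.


dL = L0 * alpha * dT
dL = 133 * 2.6218e-05 * 232
dL = 0.809 cm


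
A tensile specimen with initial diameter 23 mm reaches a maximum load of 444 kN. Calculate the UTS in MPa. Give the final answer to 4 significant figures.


A0 = pi*(d/2)^2 = pi*(23/2)^2 = 415.476 mm^2
UTS = F_max / A0 = 444*1000 / 415.476
UTS = 1069 MPa


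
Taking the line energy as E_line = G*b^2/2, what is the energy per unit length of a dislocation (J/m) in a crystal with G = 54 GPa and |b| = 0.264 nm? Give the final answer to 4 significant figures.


E = G*b^2/2
b = 0.264 nm = 2.64e-10 m
G = 54 GPa = 5.4e+10 Pa
E = 0.5 * 5.4e+10 * (2.64e-10)^2
E = 1.882e-09 J/m


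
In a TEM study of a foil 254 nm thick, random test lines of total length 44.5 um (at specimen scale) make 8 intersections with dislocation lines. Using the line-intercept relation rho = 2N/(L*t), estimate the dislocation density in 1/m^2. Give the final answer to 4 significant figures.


rho = 2N / (L * t)
L = 44.5 um = 4.45e-05 m, t = 254 nm = 2.54e-07 m
rho = 2 * 8 / (4.45e-05 * 2.54e-07)
rho = 1.416e+12 1/m^2


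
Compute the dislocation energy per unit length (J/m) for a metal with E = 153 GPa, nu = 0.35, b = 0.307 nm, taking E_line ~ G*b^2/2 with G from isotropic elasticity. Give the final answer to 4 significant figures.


Step 1: G = E / (2*(1+nu))
G = 153 / (2*(1+0.35)) = 56.6667 GPa = 5.66667e+10 Pa
Step 2: E_line = G*b^2/2
b = 0.307 nm = 3.07e-10 m
E_line = 0.5 * 5.66667e+10 * (3.07e-10)^2 = 2.67e-09 J/m


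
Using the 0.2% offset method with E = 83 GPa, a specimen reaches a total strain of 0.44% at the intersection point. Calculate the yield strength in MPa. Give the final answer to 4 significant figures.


Offset strain = 0.002
Elastic strain at yield = total_strain - offset = 4.4e-03 - 0.002 = 2.4e-03
sigma_y = E * elastic_strain = 83000 * 2.4e-03
sigma_y = 199.2 MPa


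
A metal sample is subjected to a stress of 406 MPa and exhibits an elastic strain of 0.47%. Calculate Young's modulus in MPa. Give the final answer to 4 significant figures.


E = sigma / epsilon
epsilon = 0.47% = 4.7e-03
E = 406 / 4.7e-03
E = 86380 MPa


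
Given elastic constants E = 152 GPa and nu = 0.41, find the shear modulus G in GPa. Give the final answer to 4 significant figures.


G = E / (2*(1+nu))
G = 152 / (2*(1+0.41))
G = 53.9 GPa


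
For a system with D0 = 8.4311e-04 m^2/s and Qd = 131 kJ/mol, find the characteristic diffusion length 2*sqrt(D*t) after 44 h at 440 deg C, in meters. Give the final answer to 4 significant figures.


Step 1: D = D0 * exp(-Qd/(R*T))
T = 713.15 K
D = 8.4311e-04 * exp(-131e3 / (8.314 * 713.15)) = 2.14017e-13 m^2/s
Step 2: L = 2*sqrt(D*t)
t = 44 h = 158400 s
L = 2*sqrt(2.14017e-13 * 158400) = 3.682e-04 m


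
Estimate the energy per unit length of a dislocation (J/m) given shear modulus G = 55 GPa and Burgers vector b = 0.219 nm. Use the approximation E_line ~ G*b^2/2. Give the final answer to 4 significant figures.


E = G*b^2/2
b = 0.219 nm = 2.19e-10 m
G = 55 GPa = 5.5e+10 Pa
E = 0.5 * 5.5e+10 * (2.19e-10)^2
E = 1.319e-09 J/m


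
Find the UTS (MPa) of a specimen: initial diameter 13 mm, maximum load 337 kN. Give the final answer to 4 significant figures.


A0 = pi*(d/2)^2 = pi*(13/2)^2 = 132.732 mm^2
UTS = F_max / A0 = 337*1000 / 132.732
UTS = 2539 MPa


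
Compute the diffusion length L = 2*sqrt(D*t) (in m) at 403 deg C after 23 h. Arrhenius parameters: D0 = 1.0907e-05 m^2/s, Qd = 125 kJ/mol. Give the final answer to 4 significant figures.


Step 1: D = D0 * exp(-Qd/(R*T))
T = 676.15 K
D = 1.0907e-05 * exp(-125e3 / (8.314 * 676.15)) = 2.40285e-15 m^2/s
Step 2: L = 2*sqrt(D*t)
t = 23 h = 82800 s
L = 2*sqrt(2.40285e-15 * 82800) = 2.821e-05 m


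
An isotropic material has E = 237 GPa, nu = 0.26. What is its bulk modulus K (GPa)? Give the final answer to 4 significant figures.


K = E / (3*(1-2*nu))
K = 237 / (3*(1-2*0.26))
K = 164.6 GPa


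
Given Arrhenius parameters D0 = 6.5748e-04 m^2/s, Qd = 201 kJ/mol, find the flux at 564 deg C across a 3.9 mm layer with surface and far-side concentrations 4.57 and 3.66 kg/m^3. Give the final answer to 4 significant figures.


Step 1: D = D0 * exp(-Qd/(R*T))
T = 564 + 273.15 = 837.15 K
D = 6.5748e-04 * exp(-201e3 / (8.314 * 837.15)) = 1.88745e-16 m^2/s
Step 2: J = D * (C1 - C2) / dx
J = 1.88745e-16 * (4.57 - 3.66) / 3.9e-03
J = 4.404e-14 kg/(m^2*s)


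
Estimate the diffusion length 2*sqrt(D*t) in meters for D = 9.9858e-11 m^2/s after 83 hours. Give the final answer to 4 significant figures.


t = 83 hr = 298800 s
Diffusion length = 2*sqrt(D*t)
= 2*sqrt(9.9858e-11 * 298800)
= 0.01092 m


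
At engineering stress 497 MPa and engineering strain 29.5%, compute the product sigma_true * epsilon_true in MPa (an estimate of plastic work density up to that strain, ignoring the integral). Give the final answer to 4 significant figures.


sigma_true = sigma_eng * (1 + epsilon_eng)
sigma_true = 497 * (1 + 0.295) = 643.615 MPa
epsilon_true = ln(1 + epsilon_eng)
epsilon_true = ln(1 + 0.295) = 0.258511
sigma_true * epsilon_true = 643.615 * 0.258511 = 166.4 MPa


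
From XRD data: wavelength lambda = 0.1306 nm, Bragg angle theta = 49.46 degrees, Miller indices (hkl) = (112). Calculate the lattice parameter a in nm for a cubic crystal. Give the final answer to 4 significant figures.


d = lambda / (2*sin(theta))
d = 0.1306 / (2*sin(49.46 deg))
d = 0.0859264 nm
a = d * sqrt(h^2+k^2+l^2) = 0.0859264 * sqrt(6)
a = 0.2105 nm


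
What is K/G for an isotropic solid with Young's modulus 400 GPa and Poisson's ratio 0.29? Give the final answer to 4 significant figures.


G = E / (2*(1+nu))
G = 400 / (2*(1+0.29)) = 155.039 GPa
K = E / (3*(1-2*nu))
K = 400 / (3*(1-2*0.29)) = 317.46 GPa
K/G = 317.46 / 155.039 = 2.048


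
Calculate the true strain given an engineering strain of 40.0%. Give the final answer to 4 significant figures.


epsilon_true = ln(1 + epsilon_eng)
epsilon_true = ln(1 + 0.4)
epsilon_true = 0.3365


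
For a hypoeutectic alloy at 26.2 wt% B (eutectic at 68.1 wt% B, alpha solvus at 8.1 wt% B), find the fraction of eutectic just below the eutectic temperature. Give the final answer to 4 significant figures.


f_primary = (C_e - C0) / (C_e - C_alpha_max)
f_primary = (68.1 - 26.2) / (68.1 - 8.1)
f_primary = 0.698333
f_eutectic = 1 - 0.698333 = 0.3017


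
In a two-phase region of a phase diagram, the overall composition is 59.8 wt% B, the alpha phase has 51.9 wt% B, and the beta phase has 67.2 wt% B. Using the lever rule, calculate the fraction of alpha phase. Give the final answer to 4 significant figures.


f_alpha = (C_beta - C0) / (C_beta - C_alpha)
f_alpha = (67.2 - 59.8) / (67.2 - 51.9)
f_alpha = 0.4837


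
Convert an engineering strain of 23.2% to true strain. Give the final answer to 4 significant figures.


epsilon_true = ln(1 + epsilon_eng)
epsilon_true = ln(1 + 0.232)
epsilon_true = 0.2086


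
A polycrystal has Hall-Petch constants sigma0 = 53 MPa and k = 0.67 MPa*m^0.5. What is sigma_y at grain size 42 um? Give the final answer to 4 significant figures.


sigma_y = sigma0 + k / sqrt(d)
d = 42 um = 4.2e-05 m
sigma_y = 53 + 0.67 / sqrt(4.2e-05)
sigma_y = 156.4 MPa


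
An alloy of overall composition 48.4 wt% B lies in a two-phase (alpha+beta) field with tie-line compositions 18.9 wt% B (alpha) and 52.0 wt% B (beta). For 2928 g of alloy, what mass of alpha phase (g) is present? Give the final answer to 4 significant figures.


f_alpha = (C_beta - C0) / (C_beta - C_alpha)
f_alpha = (52.0 - 48.4) / (52.0 - 18.9) = 0.108761
m_alpha = f_alpha * m_total = 0.108761 * 2928 = 318.5 g


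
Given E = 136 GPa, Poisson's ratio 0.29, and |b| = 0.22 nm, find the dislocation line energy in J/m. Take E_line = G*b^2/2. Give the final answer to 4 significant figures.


Step 1: G = E / (2*(1+nu))
G = 136 / (2*(1+0.29)) = 52.7132 GPa = 5.27132e+10 Pa
Step 2: E_line = G*b^2/2
b = 0.22 nm = 2.2e-10 m
E_line = 0.5 * 5.27132e+10 * (2.2e-10)^2 = 1.276e-09 J/m


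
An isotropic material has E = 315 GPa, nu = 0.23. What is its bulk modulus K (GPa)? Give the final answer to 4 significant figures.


K = E / (3*(1-2*nu))
K = 315 / (3*(1-2*0.23))
K = 194.4 GPa


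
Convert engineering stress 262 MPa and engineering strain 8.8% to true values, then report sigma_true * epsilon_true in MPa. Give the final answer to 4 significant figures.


sigma_true = sigma_eng * (1 + epsilon_eng)
sigma_true = 262 * (1 + 0.088) = 285.056 MPa
epsilon_true = ln(1 + epsilon_eng)
epsilon_true = ln(1 + 0.088) = 0.0843411
sigma_true * epsilon_true = 285.056 * 0.0843411 = 24.04 MPa


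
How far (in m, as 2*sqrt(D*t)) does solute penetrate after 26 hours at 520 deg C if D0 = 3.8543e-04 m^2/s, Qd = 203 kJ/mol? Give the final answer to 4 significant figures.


Step 1: D = D0 * exp(-Qd/(R*T))
T = 793.15 K
D = 3.8543e-04 * exp(-203e3 / (8.314 * 793.15)) = 1.64608e-17 m^2/s
Step 2: L = 2*sqrt(D*t)
t = 26 h = 93600 s
L = 2*sqrt(1.64608e-17 * 93600) = 2.483e-06 m


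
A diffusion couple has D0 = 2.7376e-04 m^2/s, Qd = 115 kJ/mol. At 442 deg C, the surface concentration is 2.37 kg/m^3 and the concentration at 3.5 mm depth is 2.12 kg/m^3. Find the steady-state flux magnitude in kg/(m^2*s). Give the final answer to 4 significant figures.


Step 1: D = D0 * exp(-Qd/(R*T))
T = 442 + 273.15 = 715.15 K
D = 2.7376e-04 * exp(-115e3 / (8.314 * 715.15)) = 1.09007e-12 m^2/s
Step 2: J = D * (C1 - C2) / dx
J = 1.09007e-12 * (2.37 - 2.12) / 3.5e-03
J = 7.786e-11 kg/(m^2*s)


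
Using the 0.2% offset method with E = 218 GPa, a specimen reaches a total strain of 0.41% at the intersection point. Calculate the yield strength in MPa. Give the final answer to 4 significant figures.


Offset strain = 0.002
Elastic strain at yield = total_strain - offset = 4.1e-03 - 0.002 = 2.1e-03
sigma_y = E * elastic_strain = 218000 * 2.1e-03
sigma_y = 457.8 MPa


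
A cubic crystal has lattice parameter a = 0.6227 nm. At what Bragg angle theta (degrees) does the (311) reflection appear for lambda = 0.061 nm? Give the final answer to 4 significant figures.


d = a / sqrt(h^2+k^2+l^2)
d = 0.6227 / sqrt(11) = 0.187751 nm
lambda = 2*d*sin(theta)  =>  sin(theta) = lambda / (2*d)
sin(theta) = 0.061 / (2 * 0.187751) = 0.162449
theta = 9.349 deg


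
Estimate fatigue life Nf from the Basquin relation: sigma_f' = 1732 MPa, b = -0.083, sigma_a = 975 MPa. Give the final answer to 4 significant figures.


sigma_a = sigma_f' * (2*Nf)^b
2*Nf = (sigma_a / sigma_f')^(1/b)
2*Nf = (975 / 1732)^(1/-0.083)
2*Nf = 1015.19
Nf = 507.6 cycles


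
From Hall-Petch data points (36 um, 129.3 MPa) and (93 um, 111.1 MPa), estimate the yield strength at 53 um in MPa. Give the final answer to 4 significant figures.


sigma_y = sigma0 + k / sqrt(d)
1/sqrt(d1) = 1/sqrt(3.6e-05) = 166.667;  1/sqrt(d2) = 103.695
k = (sigma1 - sigma2) / (1/sqrt(d1) - 1/sqrt(d2)) = (129.3 - 111.1) / (166.667 - 103.695) = 0.28902 MPa*m^0.5
sigma0 = sigma1 - k/sqrt(d1) = 129.3 - 0.28902*166.667 = 81.1301 MPa
sigma_y(d3) = 81.1301 + 0.28902 / sqrt(5.3e-05) = 120.8 MPa


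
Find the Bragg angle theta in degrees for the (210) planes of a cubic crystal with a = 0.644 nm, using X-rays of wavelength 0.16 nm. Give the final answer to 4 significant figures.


d = a / sqrt(h^2+k^2+l^2)
d = 0.644 / sqrt(5) = 0.288006 nm
lambda = 2*d*sin(theta)  =>  sin(theta) = lambda / (2*d)
sin(theta) = 0.16 / (2 * 0.288006) = 0.277772
theta = 16.13 deg


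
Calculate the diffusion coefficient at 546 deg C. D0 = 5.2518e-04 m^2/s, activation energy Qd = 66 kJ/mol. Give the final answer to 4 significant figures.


D = D0 * exp(-Qd / (R*T))
T = 819.15 K
D = 5.2518e-04 * exp(-66e3 / (8.314 * 819.15))
D = 3.247e-08 m^2/s


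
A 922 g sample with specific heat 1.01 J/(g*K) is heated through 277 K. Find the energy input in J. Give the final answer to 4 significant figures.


Q = m * cp * dT
Q = 922 * 1.01 * 277
Q = 257900 J


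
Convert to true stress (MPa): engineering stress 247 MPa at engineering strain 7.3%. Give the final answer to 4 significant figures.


sigma_true = sigma_eng * (1 + epsilon_eng)
sigma_true = 247 * (1 + 0.073)
sigma_true = 265 MPa


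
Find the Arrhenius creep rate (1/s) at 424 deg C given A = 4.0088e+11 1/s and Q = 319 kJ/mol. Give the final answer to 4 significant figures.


rate = A * exp(-Q / (R*T))
T = 424 + 273.15 = 697.15 K
rate = 4.0088e+11 * exp(-319e3 / (8.314 * 697.15))
rate = 5.021e-13 1/s


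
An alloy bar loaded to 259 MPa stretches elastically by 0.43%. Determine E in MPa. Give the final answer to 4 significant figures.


E = sigma / epsilon
epsilon = 0.43% = 4.3e-03
E = 259 / 4.3e-03
E = 60230 MPa


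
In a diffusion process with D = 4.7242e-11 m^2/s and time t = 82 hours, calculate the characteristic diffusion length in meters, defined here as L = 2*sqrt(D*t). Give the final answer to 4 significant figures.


t = 82 hr = 295200 s
Diffusion length = 2*sqrt(D*t)
= 2*sqrt(4.7242e-11 * 295200)
= 7.469e-03 m


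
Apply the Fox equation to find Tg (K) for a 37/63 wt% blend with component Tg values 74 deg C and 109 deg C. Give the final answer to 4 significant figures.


1/Tg = w1/Tg1 + w2/Tg2 (in Kelvin)
Tg1 = 347.15 K, Tg2 = 382.15 K
1/Tg = 0.37/347.15 + 0.63/382.15
Tg = 368.4 K


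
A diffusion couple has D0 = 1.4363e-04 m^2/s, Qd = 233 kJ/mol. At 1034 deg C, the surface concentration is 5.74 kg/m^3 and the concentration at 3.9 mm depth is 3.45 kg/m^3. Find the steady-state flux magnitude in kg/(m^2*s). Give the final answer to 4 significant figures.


Step 1: D = D0 * exp(-Qd/(R*T))
T = 1034 + 273.15 = 1307.15 K
D = 1.4363e-04 * exp(-233e3 / (8.314 * 1307.15)) = 7.01558e-14 m^2/s
Step 2: J = D * (C1 - C2) / dx
J = 7.01558e-14 * (5.74 - 3.45) / 3.9e-03
J = 4.119e-11 kg/(m^2*s)


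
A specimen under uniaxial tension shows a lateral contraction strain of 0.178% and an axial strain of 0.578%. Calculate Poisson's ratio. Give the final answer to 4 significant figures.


nu = -epsilon_lat / epsilon_axial
Lateral strain is contraction (negative), so using magnitudes:
nu = 0.178 / 0.578
nu = 0.308


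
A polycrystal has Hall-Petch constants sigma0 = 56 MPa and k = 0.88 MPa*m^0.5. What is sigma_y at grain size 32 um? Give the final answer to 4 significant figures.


sigma_y = sigma0 + k / sqrt(d)
d = 32 um = 3.2e-05 m
sigma_y = 56 + 0.88 / sqrt(3.2e-05)
sigma_y = 211.6 MPa


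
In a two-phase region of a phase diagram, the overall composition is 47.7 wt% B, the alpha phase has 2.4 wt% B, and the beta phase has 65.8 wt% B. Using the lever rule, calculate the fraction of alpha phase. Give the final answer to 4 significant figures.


f_alpha = (C_beta - C0) / (C_beta - C_alpha)
f_alpha = (65.8 - 47.7) / (65.8 - 2.4)
f_alpha = 0.2855


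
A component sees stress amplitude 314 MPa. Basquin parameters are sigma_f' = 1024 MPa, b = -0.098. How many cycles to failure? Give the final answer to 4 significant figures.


sigma_a = sigma_f' * (2*Nf)^b
2*Nf = (sigma_a / sigma_f')^(1/b)
2*Nf = (314 / 1024)^(1/-0.098)
2*Nf = 173170
Nf = 86580 cycles


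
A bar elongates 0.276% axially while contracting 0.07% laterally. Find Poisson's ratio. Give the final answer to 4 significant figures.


nu = -epsilon_lat / epsilon_axial
Lateral strain is contraction (negative), so using magnitudes:
nu = 0.07 / 0.276
nu = 0.2536


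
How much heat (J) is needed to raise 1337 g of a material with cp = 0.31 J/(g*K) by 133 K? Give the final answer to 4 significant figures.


Q = m * cp * dT
Q = 1337 * 0.31 * 133
Q = 55120 J


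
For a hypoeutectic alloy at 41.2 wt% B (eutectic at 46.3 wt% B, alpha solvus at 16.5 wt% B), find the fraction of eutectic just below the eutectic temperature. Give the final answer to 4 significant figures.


f_primary = (C_e - C0) / (C_e - C_alpha_max)
f_primary = (46.3 - 41.2) / (46.3 - 16.5)
f_primary = 0.171141
f_eutectic = 1 - 0.171141 = 0.8289


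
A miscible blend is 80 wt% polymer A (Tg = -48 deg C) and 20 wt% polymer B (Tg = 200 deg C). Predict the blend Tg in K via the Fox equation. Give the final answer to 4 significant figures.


1/Tg = w1/Tg1 + w2/Tg2 (in Kelvin)
Tg1 = 225.15 K, Tg2 = 473.15 K
1/Tg = 0.8/225.15 + 0.2/473.15
Tg = 251.5 K


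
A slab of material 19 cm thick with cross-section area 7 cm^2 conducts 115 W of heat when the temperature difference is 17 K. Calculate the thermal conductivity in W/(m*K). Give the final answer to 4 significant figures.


k = Q*L / (A*dT)
L = 0.19 m, A = 7e-04 m^2
k = 115 * 0.19 / (7e-04 * 17)
k = 1836 W/(m*K)


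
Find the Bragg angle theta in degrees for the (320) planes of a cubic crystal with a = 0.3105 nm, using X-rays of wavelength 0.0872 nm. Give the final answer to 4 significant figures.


d = a / sqrt(h^2+k^2+l^2)
d = 0.3105 / sqrt(13) = 0.0861172 nm
lambda = 2*d*sin(theta)  =>  sin(theta) = lambda / (2*d)
sin(theta) = 0.0872 / (2 * 0.0861172) = 0.506287
theta = 30.42 deg


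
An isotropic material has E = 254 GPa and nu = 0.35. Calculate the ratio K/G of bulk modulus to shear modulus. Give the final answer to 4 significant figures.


G = E / (2*(1+nu))
G = 254 / (2*(1+0.35)) = 94.0741 GPa
K = E / (3*(1-2*nu))
K = 254 / (3*(1-2*0.35)) = 282.222 GPa
K/G = 282.222 / 94.0741 = 3


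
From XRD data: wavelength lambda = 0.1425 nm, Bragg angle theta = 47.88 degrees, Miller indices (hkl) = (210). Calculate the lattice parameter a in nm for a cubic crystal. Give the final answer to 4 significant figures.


d = lambda / (2*sin(theta))
d = 0.1425 / (2*sin(47.88 deg))
d = 0.0960577 nm
a = d * sqrt(h^2+k^2+l^2) = 0.0960577 * sqrt(5)
a = 0.2148 nm


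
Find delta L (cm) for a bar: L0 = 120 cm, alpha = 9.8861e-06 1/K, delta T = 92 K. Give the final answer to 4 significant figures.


dL = L0 * alpha * dT
dL = 120 * 9.8861e-06 * 92
dL = 0.1091 cm


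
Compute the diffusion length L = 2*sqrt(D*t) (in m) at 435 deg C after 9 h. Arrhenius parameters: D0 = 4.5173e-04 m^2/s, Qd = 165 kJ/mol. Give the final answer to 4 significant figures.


Step 1: D = D0 * exp(-Qd/(R*T))
T = 708.15 K
D = 4.5173e-04 * exp(-165e3 / (8.314 * 708.15)) = 3.04573e-16 m^2/s
Step 2: L = 2*sqrt(D*t)
t = 9 h = 32400 s
L = 2*sqrt(3.04573e-16 * 32400) = 6.283e-06 m


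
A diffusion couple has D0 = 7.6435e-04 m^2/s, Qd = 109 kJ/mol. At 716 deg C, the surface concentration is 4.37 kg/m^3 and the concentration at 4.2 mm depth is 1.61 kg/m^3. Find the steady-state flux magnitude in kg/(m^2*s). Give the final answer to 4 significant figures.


Step 1: D = D0 * exp(-Qd/(R*T))
T = 716 + 273.15 = 989.15 K
D = 7.6435e-04 * exp(-109e3 / (8.314 * 989.15)) = 1.33985e-09 m^2/s
Step 2: J = D * (C1 - C2) / dx
J = 1.33985e-09 * (4.37 - 1.61) / 4.2e-03
J = 8.805e-07 kg/(m^2*s)


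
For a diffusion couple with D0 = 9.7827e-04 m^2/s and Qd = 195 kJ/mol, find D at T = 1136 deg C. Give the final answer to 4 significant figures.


D = D0 * exp(-Qd / (R*T))
T = 1409.15 K
D = 9.7827e-04 * exp(-195e3 / (8.314 * 1409.15))
D = 5.78e-11 m^2/s


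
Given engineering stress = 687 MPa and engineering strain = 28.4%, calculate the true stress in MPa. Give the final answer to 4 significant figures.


sigma_true = sigma_eng * (1 + epsilon_eng)
sigma_true = 687 * (1 + 0.284)
sigma_true = 882.1 MPa


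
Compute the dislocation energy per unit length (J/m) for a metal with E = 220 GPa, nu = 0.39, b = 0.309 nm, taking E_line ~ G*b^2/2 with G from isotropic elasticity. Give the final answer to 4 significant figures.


Step 1: G = E / (2*(1+nu))
G = 220 / (2*(1+0.39)) = 79.1367 GPa = 7.91367e+10 Pa
Step 2: E_line = G*b^2/2
b = 0.309 nm = 3.09e-10 m
E_line = 0.5 * 7.91367e+10 * (3.09e-10)^2 = 3.778e-09 J/m


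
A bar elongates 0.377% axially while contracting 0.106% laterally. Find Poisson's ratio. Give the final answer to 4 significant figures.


nu = -epsilon_lat / epsilon_axial
Lateral strain is contraction (negative), so using magnitudes:
nu = 0.106 / 0.377
nu = 0.2812


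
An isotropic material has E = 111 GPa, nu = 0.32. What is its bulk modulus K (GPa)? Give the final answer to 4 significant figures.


K = E / (3*(1-2*nu))
K = 111 / (3*(1-2*0.32))
K = 102.8 GPa


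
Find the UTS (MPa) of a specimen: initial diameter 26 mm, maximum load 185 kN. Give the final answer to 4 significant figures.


A0 = pi*(d/2)^2 = pi*(26/2)^2 = 530.929 mm^2
UTS = F_max / A0 = 185*1000 / 530.929
UTS = 348.4 MPa


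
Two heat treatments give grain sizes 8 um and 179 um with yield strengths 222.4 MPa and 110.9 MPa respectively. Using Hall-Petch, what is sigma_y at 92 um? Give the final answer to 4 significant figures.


sigma_y = sigma0 + k / sqrt(d)
1/sqrt(d1) = 1/sqrt(8e-06) = 353.553;  1/sqrt(d2) = 74.7435
k = (sigma1 - sigma2) / (1/sqrt(d1) - 1/sqrt(d2)) = (222.4 - 110.9) / (353.553 - 74.7435) = 0.399914 MPa*m^0.5
sigma0 = sigma1 - k/sqrt(d1) = 222.4 - 0.399914*353.553 = 81.009 MPa
sigma_y(d3) = 81.009 + 0.399914 / sqrt(9.2e-05) = 122.7 MPa


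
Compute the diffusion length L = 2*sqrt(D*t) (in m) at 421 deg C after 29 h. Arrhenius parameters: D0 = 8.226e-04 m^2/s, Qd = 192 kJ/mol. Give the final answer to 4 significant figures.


Step 1: D = D0 * exp(-Qd/(R*T))
T = 694.15 K
D = 8.226e-04 * exp(-192e3 / (8.314 * 694.15)) = 2.92892e-18 m^2/s
Step 2: L = 2*sqrt(D*t)
t = 29 h = 104400 s
L = 2*sqrt(2.92892e-18 * 104400) = 1.106e-06 m


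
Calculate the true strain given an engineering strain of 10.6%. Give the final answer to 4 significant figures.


epsilon_true = ln(1 + epsilon_eng)
epsilon_true = ln(1 + 0.106)
epsilon_true = 0.1007


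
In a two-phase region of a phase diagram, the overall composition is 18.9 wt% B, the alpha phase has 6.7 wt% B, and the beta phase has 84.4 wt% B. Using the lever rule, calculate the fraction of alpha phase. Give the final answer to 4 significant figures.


f_alpha = (C_beta - C0) / (C_beta - C_alpha)
f_alpha = (84.4 - 18.9) / (84.4 - 6.7)
f_alpha = 0.843


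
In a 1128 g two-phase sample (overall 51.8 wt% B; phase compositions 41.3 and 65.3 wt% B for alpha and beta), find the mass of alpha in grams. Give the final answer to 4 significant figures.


f_alpha = (C_beta - C0) / (C_beta - C_alpha)
f_alpha = (65.3 - 51.8) / (65.3 - 41.3) = 0.5625
m_alpha = f_alpha * m_total = 0.5625 * 1128 = 634.5 g


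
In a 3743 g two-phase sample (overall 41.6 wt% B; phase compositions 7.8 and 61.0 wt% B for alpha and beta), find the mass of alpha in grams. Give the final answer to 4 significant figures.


f_alpha = (C_beta - C0) / (C_beta - C_alpha)
f_alpha = (61.0 - 41.6) / (61.0 - 7.8) = 0.364662
m_alpha = f_alpha * m_total = 0.364662 * 3743 = 1365 g


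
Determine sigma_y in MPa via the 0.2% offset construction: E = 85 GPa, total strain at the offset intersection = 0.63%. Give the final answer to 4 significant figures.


Offset strain = 0.002
Elastic strain at yield = total_strain - offset = 6.3e-03 - 0.002 = 4.3e-03
sigma_y = E * elastic_strain = 85000 * 4.3e-03
sigma_y = 365.5 MPa


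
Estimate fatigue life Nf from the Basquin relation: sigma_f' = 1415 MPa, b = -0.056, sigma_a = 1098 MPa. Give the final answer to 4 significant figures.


sigma_a = sigma_f' * (2*Nf)^b
2*Nf = (sigma_a / sigma_f')^(1/b)
2*Nf = (1098 / 1415)^(1/-0.056)
2*Nf = 92.691
Nf = 46.35 cycles


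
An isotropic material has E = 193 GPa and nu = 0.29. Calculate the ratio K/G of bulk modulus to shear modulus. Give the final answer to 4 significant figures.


G = E / (2*(1+nu))
G = 193 / (2*(1+0.29)) = 74.8062 GPa
K = E / (3*(1-2*nu))
K = 193 / (3*(1-2*0.29)) = 153.175 GPa
K/G = 153.175 / 74.8062 = 2.048


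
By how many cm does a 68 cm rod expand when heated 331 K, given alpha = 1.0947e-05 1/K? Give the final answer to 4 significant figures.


dL = L0 * alpha * dT
dL = 68 * 1.0947e-05 * 331
dL = 0.2464 cm


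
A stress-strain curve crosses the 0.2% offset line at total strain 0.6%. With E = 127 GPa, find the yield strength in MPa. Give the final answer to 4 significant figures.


Offset strain = 0.002
Elastic strain at yield = total_strain - offset = 6e-03 - 0.002 = 4e-03
sigma_y = E * elastic_strain = 127000 * 4e-03
sigma_y = 508 MPa


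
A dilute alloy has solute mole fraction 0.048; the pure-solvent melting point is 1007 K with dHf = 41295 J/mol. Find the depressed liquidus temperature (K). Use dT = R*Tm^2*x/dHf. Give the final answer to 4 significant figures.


dT = R*Tm^2*x / dHf
dT = 8.314 * 1007^2 * 0.048 / 41295
dT = 9.7997 K
T_new = 1007 - 9.7997 = 997.2 K


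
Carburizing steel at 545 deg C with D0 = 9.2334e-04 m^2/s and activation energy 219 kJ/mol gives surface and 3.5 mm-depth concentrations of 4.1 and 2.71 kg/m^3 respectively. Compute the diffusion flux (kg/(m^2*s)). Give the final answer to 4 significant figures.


Step 1: D = D0 * exp(-Qd/(R*T))
T = 545 + 273.15 = 818.15 K
D = 9.2334e-04 * exp(-219e3 / (8.314 * 818.15)) = 9.6126e-18 m^2/s
Step 2: J = D * (C1 - C2) / dx
J = 9.6126e-18 * (4.1 - 2.71) / 3.5e-03
J = 3.818e-15 kg/(m^2*s)


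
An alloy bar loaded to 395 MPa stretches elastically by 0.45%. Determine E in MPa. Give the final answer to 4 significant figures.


E = sigma / epsilon
epsilon = 0.45% = 4.5e-03
E = 395 / 4.5e-03
E = 87780 MPa
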